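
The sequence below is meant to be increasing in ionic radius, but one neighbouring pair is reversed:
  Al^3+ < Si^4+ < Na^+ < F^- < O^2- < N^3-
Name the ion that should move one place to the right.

Compare adjacent ions: both have 10 electrons but Z(Si)=14 > Z(Al)=13, so Si^4+ should be the smaller of the two — yet in this increasing list Al^3+ sits before Si^4+. Nothing else is reversed, so Al^3+ should move one place to the right.

Al^3+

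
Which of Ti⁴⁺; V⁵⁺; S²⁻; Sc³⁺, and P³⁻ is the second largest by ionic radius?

S²⁻

Isoelectronic series (18 e⁻ each). Size is set by nuclear charge: more protons means a smaller ion. V⁵⁺ (Z=23), Ti⁴⁺ (Z=22), Sc³⁺ (Z=21), S²⁻ (Z=16), P³⁻ (Z=15).
So the order is V⁵⁺ < Ti⁴⁺ < Sc³⁺ < S²⁻ < P³⁻; the 2nd-largest ion is S²⁻.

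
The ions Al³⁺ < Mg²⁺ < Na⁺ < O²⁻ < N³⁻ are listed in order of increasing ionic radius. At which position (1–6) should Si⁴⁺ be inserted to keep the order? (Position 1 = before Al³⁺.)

1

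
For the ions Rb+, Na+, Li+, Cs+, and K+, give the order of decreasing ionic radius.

Cs+ > Rb+ > K+ > Na+ > Li+

All are in the same group with charge +1. Radius grows down the group as n (the outermost shell) increases.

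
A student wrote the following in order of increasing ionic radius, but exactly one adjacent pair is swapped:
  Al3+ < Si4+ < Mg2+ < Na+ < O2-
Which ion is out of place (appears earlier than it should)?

Scanning neighbour by neighbour, only Al3+/Si4+ violates a trend: Si4+ and Al3+ share 10 electrons; the higher nuclear charge on Si (Z=14) contracts it more, so Si4+ < Al3+. That makes Al3+ the one sitting a position early relative to where it belongs.

Al3+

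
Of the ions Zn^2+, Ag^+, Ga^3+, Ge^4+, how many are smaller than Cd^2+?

First list Z and electron count for each: Ge^4+ has 28 e⁻ (Z=32), Ga^3+ has 28 e⁻ (Z=31), Zn^2+ has 28 e⁻ (Z=30), Cd^2+ has 46 e⁻ (Z=48), Ag^+ has 46 e⁻ (Z=47). Ge^4+ < Ga^3+ (both 28 e⁻, Z=32>31); Ga^3+ < Zn^2+ (both 28 e⁻, Z=31>30); Zn^2+ < Cd^2+ (same group, 1 shell fewer); Cd^2+ < Ag^+ (both 46 e⁻, Z=48>47).
Relative to Cd^2+, the ions that are smaller are Ge^4+, Ga^3+, Zn^2+. Count: 3.

3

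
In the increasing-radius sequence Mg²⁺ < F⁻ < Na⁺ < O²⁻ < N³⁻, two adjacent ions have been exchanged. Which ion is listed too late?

Na⁺

Scanning neighbour by neighbour, only F⁻/Na⁺ violates a trend: both have 10 electrons but Z(Na)=11 > Z(F)=9, so Na⁺ should be the smaller of the two. That makes Na⁺ the one sitting a position late relative to where it belongs.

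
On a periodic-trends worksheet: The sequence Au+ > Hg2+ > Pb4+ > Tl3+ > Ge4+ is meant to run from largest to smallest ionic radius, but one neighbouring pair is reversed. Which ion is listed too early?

Pb4+

Check each adjacent pair. Pb4+ and Tl3+ are reversed: Pb4+ and Tl3+ share 78 electrons; the higher nuclear charge on Pb (Z=82) contracts it more, so Pb4+ < Tl3+. No other neighbouring pair contradicts the periodic trends, so Pb4+ is the ion listed too early.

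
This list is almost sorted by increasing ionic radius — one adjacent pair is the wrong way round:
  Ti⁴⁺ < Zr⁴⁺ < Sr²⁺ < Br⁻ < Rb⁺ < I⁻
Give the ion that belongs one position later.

Br⁻

The pair Br⁻, Rb⁺ is the wrong way round — they are isoelectronic (36 e⁻) and Rb has more protons than Br (37 vs 35), making Rb⁺ smaller. All other adjacent pairs agree with periodic trends, so Br⁻ is the misplaced ion.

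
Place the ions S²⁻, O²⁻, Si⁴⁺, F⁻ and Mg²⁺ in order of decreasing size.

S²⁻ > O²⁻ > F⁻ > Mg²⁺ > Si⁴⁺

Work out protons and electrons: Si⁴⁺ (Z=14, 10 e⁻), Mg²⁺ (Z=12, 10 e⁻), F⁻ (Z=9, 10 e⁻), O²⁻ (Z=8, 10 e⁻), S²⁻ (Z=16, 18 e⁻). Si⁴⁺ < Mg²⁺ (both 10 e⁻, Z=14>12); Mg²⁺ < F⁻ (both 10 e⁻, Z=12>9); F⁻ < O²⁻ (both 10 e⁻, Z=9>8); O²⁻ < S²⁻ (same group, period 2 vs 3).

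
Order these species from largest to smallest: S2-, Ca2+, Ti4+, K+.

S2- > K+ > Ca2+ > Ti4+

These species are isoelectronic with 18 electrons. The only difference is the number of protons: Ti4+ (Z=22), Ca2+ (Z=20), K+ (Z=19), S2- (Z=16). The strongest nuclear pull (Ti4+) gives the smallest ion.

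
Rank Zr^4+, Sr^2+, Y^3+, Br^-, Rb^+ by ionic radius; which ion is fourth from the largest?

All of these have 36 electrons (isoelectronic). With the same electron cloud, the ion with the most protons pulls it in tightest. Nuclear charges: Zr^4+ (Z=40), Y^3+ (Z=39), Sr^2+ (Z=38), Rb^+ (Z=37), Br^- (Z=35). Highest Z is smallest.
So the order is Zr^4+ < Y^3+ < Sr^2+ < Rb^+ < Br^-; the 4th-largest ion is Y^3+.

Y^3+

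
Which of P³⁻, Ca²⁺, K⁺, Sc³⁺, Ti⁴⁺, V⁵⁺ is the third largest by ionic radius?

Isoelectronic series (18 e⁻ each). Size is set by nuclear charge: more protons means a smaller ion. V⁵⁺ (Z=23), Ti⁴⁺ (Z=22), Sc³⁺ (Z=21), Ca²⁺ (Z=20), K⁺ (Z=19), P³⁻ (Z=15).
Full ascending order: V⁵⁺ < Ti⁴⁺ < Sc³⁺ < Ca²⁺ < K⁺ < P³⁻. Counting from the largest, position 3 is Ca²⁺.

Ca²⁺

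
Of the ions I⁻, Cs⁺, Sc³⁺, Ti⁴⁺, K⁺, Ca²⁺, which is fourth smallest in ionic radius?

K⁺

Work out protons and electrons: Ti⁴⁺ (Z=22, 18 e⁻), Sc³⁺ (Z=21, 18 e⁻), Ca²⁺ (Z=20, 18 e⁻), K⁺ (Z=19, 18 e⁻), Cs⁺ (Z=55, 54 e⁻), I⁻ (Z=53, 54 e⁻). Ti⁴⁺ < Sc³⁺ (both 18 e⁻, Z=22>21); Sc³⁺ < Ca²⁺ (both 18 e⁻, Z=21>20); Ca²⁺ < K⁺ (both 18 e⁻, Z=20>19); K⁺ < Cs⁺ (same group, 2 shells fewer); Cs⁺ < I⁻ (isoelectronic, higher Z=55 is smaller).
That gives Ti⁴⁺ < Sc³⁺ < Ca²⁺ < K⁺ < Cs⁺ < I⁻. From the smallest end, number 4 is K⁺.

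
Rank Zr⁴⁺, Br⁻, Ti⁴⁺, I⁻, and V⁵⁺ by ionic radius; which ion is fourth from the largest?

Work out protons and electrons: V⁵⁺ (Z=23, 18 e⁻), Ti⁴⁺ (Z=22, 18 e⁻), Zr⁴⁺ (Z=40, 36 e⁻), Br⁻ (Z=35, 36 e⁻), I⁻ (Z=53, 54 e⁻). V⁵⁺ < Ti⁴⁺ (isoelectronic, higher Z=23 is smaller); Ti⁴⁺ < Zr⁴⁺ (same group, period 4 vs 5); Zr⁴⁺ < Br⁻ (both 36 e⁻, Z=40>35); Br⁻ < I⁻ (same group, period 4 vs 5).
Ordering: V⁵⁺ < Ti⁴⁺ < Zr⁴⁺ < Br⁻ < I⁻. The fourth largest is Ti⁴⁺.

Ti⁴⁺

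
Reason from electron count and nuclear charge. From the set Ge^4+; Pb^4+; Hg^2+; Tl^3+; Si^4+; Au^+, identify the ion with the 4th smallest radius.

Electron counts and nuclear charges: Si^4+ (Z=14, 10 e⁻), Ge^4+ (Z=32, 28 e⁻), Pb^4+ (Z=82, 78 e⁻), Tl^3+ (Z=81, 78 e⁻), Hg^2+ (Z=80, 78 e⁻), Au^+ (Z=79, 78 e⁻). Si^4+ < Ge^4+ (same group, period 3 vs 4); Ge^4+ < Pb^4+ (same group, 2 shells fewer); Pb^4+ < Tl^3+ (both 78 e⁻, Z=82>81); Tl^3+ < Hg^2+ (isoelectronic, higher Z=81 is smaller); Hg^2+ < Au^+ (both 78 e⁻, Z=80>79).
Full ascending order: Si^4+ < Ge^4+ < Pb^4+ < Tl^3+ < Hg^2+ < Au^+. Counting from the smallest, position 4 is Tl^3+.

Tl^3+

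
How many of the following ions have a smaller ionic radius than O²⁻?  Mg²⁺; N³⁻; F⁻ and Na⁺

3

Each ion has 10 electrons. The ranking follows nuclear charge in reverse — greater Z gives a smaller radius. Mg²⁺ (Z=12), Na⁺ (Z=11), F⁻ (Z=9), O²⁻ (Z=8), N³⁻ (Z=7).
Relative to O²⁻, the ions that are smaller are Mg²⁺, Na⁺, F⁻. That's 3.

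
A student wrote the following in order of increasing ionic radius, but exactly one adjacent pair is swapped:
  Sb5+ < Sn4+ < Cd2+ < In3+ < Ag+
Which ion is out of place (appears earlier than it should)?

Compare adjacent ions: In3+ and Cd2+ share 46 electrons; the higher nuclear charge on In (Z=49) contracts it more, so In3+ < Cd2+ — yet in this increasing list Cd2+ sits before In3+. Nothing else is reversed, so Cd2+ should move one place to the right.

Cd2+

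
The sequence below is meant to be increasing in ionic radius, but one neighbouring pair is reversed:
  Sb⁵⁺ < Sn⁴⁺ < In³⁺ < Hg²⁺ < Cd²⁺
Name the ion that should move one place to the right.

Scanning neighbour by neighbour, only Hg²⁺/Cd²⁺ violates a trend: both in group 12 with the same charge; Cd²⁺ (period 5) has the smaller radius. That makes Hg²⁺ the one sitting a position early relative to where it belongs.

Hg²⁺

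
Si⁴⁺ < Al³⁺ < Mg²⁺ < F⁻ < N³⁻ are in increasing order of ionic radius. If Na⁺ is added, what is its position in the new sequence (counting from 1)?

4

All of these have 10 electrons (isoelectronic). With the same electron cloud, the ion with the most protons pulls it in tightest. Nuclear charges: Si⁴⁺ (Z=14), Al³⁺ (Z=13), Mg²⁺ (Z=12), Na⁺ (Z=11), F⁻ (Z=9), N³⁻ (Z=7). Highest Z is smallest.
The complete sequence is Si⁴⁺ < Al³⁺ < Mg²⁺ < Na⁺ < F⁻ < N³⁻. Na⁺ sits at position 4.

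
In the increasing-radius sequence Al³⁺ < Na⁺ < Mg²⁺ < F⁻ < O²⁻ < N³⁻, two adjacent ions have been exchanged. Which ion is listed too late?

Mg²⁺

Compare adjacent ions: they are isoelectronic (10 e⁻) and Mg has more protons than Na (12 vs 11), making Mg²⁺ smaller — yet in this increasing list Na⁺ sits before Mg²⁺. Nothing else is reversed, so Mg²⁺ should move one place to the left.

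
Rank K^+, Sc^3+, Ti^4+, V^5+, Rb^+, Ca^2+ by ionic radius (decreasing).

Rb^+ > K^+ > Ca^2+ > Sc^3+ > Ti^4+ > V^5+

First list Z and electron count for each: V^5+ (Z=23, 18 e⁻), Ti^4+ (Z=22, 18 e⁻), Sc^3+ (Z=21, 18 e⁻), Ca^2+ (Z=20, 18 e⁻), K^+ (Z=19, 18 e⁻), Rb^+ (Z=37, 36 e⁻). V^5+ < Ti^4+ (both 18 e⁻, Z=23>22); Ti^4+ < Sc^3+ (both 18 e⁻, Z=22>21); Sc^3+ < Ca^2+ (both 18 e⁻, Z=21>20); Ca^2+ < K^+ (isoelectronic, higher Z=20 is smaller); K^+ < Rb^+ (same group, period 4 vs 5).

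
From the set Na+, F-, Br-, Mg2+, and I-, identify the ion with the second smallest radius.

Electron counts and nuclear charges: Mg2+ (Z=12, 10 e⁻), Na+ (Z=11, 10 e⁻), F- (Z=9, 10 e⁻), Br- (Z=35, 36 e⁻), I- (Z=53, 54 e⁻). Mg2+ < Na+ (isoelectronic, higher Z=12 is smaller); Na+ < F- (both 10 e⁻, Z=11>9); F- < Br- (same group, period 2 vs 4); Br- < I- (same group, period 4 vs 5).
Full ascending order: Mg2+ < Na+ < F- < Br- < I-. Counting from the smallest, position 2 is Na+.

Na+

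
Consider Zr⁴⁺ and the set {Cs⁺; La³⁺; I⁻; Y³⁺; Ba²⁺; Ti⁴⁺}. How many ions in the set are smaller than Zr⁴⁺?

1

Work out protons and electrons: Ti⁴⁺: 18 e⁻, Z=22, Zr⁴⁺: 36 e⁻, Z=40, Y³⁺: 36 e⁻, Z=39, La³⁺: 54 e⁻, Z=57, Ba²⁺: 54 e⁻, Z=56, Cs⁺: 54 e⁻, Z=55, I⁻: 54 e⁻, Z=53. Ti⁴⁺ < Zr⁴⁺ (same group, period 4 vs 5); Zr⁴⁺ < Y³⁺ (isoelectronic, higher Z=40 is smaller); Y³⁺ < La³⁺ (same group, 1 shell fewer); La³⁺ < Ba²⁺ (both 54 e⁻, Z=57>56); Ba²⁺ < Cs⁺ (both 54 e⁻, Z=56>55); Cs⁺ < I⁻ (both 54 e⁻, Z=55>53).
Overall: Ti⁴⁺ < Zr⁴⁺ < Y³⁺ < La³⁺ < Ba²⁺ < Cs⁺ < I⁻. Zr⁴⁺ has 1 below it and 5 above. Count: 1.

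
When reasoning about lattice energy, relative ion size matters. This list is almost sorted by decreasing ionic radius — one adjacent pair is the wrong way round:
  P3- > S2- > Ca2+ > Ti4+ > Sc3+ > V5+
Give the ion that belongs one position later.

Ti4+

Compare adjacent ions: Ti4+ and Sc3+ share 18 electrons; the higher nuclear charge on Ti (Z=22) contracts it more, so Ti4+ < Sc3+ — yet in this decreasing list Ti4+ sits before Sc3+. Nothing else is reversed, so Ti4+ should move one place to the right.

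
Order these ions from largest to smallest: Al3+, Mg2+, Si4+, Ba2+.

Work out protons and electrons: Si4+ has 10 e⁻ (Z=14), Al3+ has 10 e⁻ (Z=13), Mg2+ has 10 e⁻ (Z=12), Ba2+ has 54 e⁻ (Z=56). Si4+ < Al3+ (isoelectronic, higher Z=14 is smaller); Al3+ < Mg2+ (both 10 e⁻, Z=13>12); Mg2+ < Ba2+ (same group, 3 shells fewer).

Ba2+ > Mg2+ > Al3+ > Si4+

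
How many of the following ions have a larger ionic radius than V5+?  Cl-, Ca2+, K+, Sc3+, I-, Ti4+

Electron counts and nuclear charges: V5+ (Z=23, 18 e⁻), Ti4+ (Z=22, 18 e⁻), Sc3+ (Z=21, 18 e⁻), Ca2+ (Z=20, 18 e⁻), K+ (Z=19, 18 e⁻), Cl- (Z=17, 18 e⁻), I- (Z=53, 54 e⁻). V5+ < Ti4+ (both 18 e⁻, Z=23>22); Ti4+ < Sc3+ (both 18 e⁻, Z=22>21); Sc3+ < Ca2+ (isoelectronic, higher Z=21 is smaller); Ca2+ < K+ (both 18 e⁻, Z=20>19); K+ < Cl- (isoelectronic, higher Z=19 is smaller); Cl- < I- (same group, period 3 vs 5).
Ordering all of them (including V5+) by radius gives V5+ < Ti4+ < Sc3+ < Ca2+ < K+ < Cl- < I-. That's 6.

6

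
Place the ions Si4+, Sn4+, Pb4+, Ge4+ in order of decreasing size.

Pb4+ > Sn4+ > Ge4+ > Si4+

Same group, same charge. Going down the group adds an extra shell of electrons, so the ion gets larger: Si4+ is highest in the group and smallest.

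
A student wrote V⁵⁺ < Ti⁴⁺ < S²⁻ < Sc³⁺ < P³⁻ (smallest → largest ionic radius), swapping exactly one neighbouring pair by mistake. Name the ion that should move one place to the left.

Sc³⁺

The pair S²⁻, Sc³⁺ is the wrong way round — both have 18 electrons but Z(Sc)=21 > Z(S)=16, so Sc³⁺ should be the smaller of the two. All other adjacent pairs agree with periodic trends, so Sc³⁺ is the misplaced ion.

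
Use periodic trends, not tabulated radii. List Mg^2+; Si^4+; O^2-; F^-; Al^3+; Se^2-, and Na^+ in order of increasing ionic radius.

Si^4+ < Al^3+ < Mg^2+ < Na^+ < F^- < O^2- < Se^2-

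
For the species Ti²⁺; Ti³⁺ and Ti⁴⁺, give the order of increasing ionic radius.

Ti⁴⁺ < Ti³⁺ < Ti²⁺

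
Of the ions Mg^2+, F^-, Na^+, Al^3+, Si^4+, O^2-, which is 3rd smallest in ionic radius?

Mg^2+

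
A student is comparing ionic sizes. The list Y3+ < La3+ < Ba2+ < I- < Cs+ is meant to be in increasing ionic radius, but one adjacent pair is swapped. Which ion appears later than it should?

Check each adjacent pair. I- and Cs+ are reversed: Cs+ and I- share 54 electrons; the higher nuclear charge on Cs (Z=55) contracts it more, so Cs+ < I-. No other neighbouring pair contradicts the periodic trends, so Cs+ is the ion listed too late.

Cs+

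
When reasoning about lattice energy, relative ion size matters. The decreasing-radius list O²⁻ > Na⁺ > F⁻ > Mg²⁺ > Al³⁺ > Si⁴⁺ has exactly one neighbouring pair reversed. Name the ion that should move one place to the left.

F⁻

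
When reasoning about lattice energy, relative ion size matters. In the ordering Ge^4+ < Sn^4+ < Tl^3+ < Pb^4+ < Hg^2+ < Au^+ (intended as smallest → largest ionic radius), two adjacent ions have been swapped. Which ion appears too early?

Check each adjacent pair. Tl^3+ and Pb^4+ are reversed: both have 78 electrons but Z(Pb)=82 > Z(Tl)=81, so Pb^4+ should be the smaller of the two. No other neighbouring pair contradicts the periodic trends, so Tl^3+ is the ion listed too early.

Tl^3+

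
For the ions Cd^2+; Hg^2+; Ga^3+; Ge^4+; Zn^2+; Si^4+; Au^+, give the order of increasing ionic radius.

Si^4+ < Ge^4+ < Ga^3+ < Zn^2+ < Cd^2+ < Hg^2+ < Au^+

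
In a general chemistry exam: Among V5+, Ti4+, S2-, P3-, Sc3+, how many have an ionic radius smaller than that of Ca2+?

3

All of these have 18 electrons (isoelectronic). With the same electron cloud, the ion with the most protons pulls it in tightest. Nuclear charges: V5+ (Z=23), Ti4+ (Z=22), Sc3+ (Z=21), Ca2+ (Z=20), S2- (Z=16), P3- (Z=15). Highest Z is smallest.
Relative to Ca2+, the ions that are smaller are V5+, Ti4+, Sc3+. That's 3.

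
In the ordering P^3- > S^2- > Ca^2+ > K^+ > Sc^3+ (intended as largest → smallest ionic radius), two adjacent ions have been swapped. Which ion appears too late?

K^+

Scanning neighbour by neighbour, only Ca^2+/K^+ violates a trend: Ca^2+ and K^+ share 18 electrons; the higher nuclear charge on Ca (Z=20) contracts it more, so Ca^2+ < K^+. That makes K^+ the one sitting a position late relative to where it belongs.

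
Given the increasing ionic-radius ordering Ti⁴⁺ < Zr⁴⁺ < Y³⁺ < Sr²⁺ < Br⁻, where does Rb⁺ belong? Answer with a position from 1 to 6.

Ti⁴⁺ (Z=22, 18 e⁻), Zr⁴⁺ (Z=40, 36 e⁻), Y³⁺ (Z=39, 36 e⁻), Sr²⁺ (Z=38, 36 e⁻), Rb⁺ (Z=37, 36 e⁻), Br⁻ (Z=35, 36 e⁻). Ti⁴⁺ < Zr⁴⁺ (same group, period 4 vs 5); Zr⁴⁺ < Y³⁺ (isoelectronic, higher Z=40 is smaller); Y³⁺ < Sr²⁺ (both 36 e⁻, Z=39>38); Sr²⁺ < Rb⁺ (both 36 e⁻, Z=38>37); Rb⁺ < Br⁻ (both 36 e⁻, Z=37>35).
The complete sequence is Ti⁴⁺ < Zr⁴⁺ < Y³⁺ < Sr²⁺ < Rb⁺ < Br⁻. Rb⁺ sits at position 5.

5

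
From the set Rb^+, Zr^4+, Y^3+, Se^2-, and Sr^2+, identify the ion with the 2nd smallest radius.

Y^3+

These species are isoelectronic with 36 electrons. The only difference is the number of protons: Zr^4+ (Z=40), Y^3+ (Z=39), Sr^2+ (Z=38), Rb^+ (Z=37), Se^2- (Z=34). The strongest nuclear pull (Zr^4+) gives the smallest ion.
Ordering: Zr^4+ < Y^3+ < Sr^2+ < Rb^+ < Se^2-. The 2nd smallest is Y^3+.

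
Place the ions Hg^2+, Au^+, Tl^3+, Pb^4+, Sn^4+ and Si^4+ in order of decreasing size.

Si^4+ has 10 e⁻ (Z=14), Sn^4+ has 46 e⁻ (Z=50), Pb^4+ has 78 e⁻ (Z=82), Tl^3+ has 78 e⁻ (Z=81), Hg^2+ has 78 e⁻ (Z=80), Au^+ has 78 e⁻ (Z=79). Si^4+ < Sn^4+ (same group, period 3 vs 5); Sn^4+ < Pb^4+ (same group, 1 shell fewer); Pb^4+ < Tl^3+ (isoelectronic, higher Z=82 is smaller); Tl^3+ < Hg^2+ (both 78 e⁻, Z=81>80); Hg^2+ < Au^+ (both 78 e⁻, Z=80>79).

Au^+ > Hg^2+ > Tl^3+ > Pb^4+ > Sn^4+ > Si^4+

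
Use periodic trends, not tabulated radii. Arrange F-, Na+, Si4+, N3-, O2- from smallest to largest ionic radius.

Si4+ < Na+ < F- < O2- < N3-

These species are isoelectronic with 10 electrons. The only difference is the number of protons: Si4+ (Z=14), Na+ (Z=11), F- (Z=9), O2- (Z=8), N3- (Z=7). The strongest nuclear pull (Si4+) gives the smallest ion.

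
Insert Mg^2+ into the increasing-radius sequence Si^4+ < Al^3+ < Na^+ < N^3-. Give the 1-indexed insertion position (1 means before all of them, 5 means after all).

3

Isoelectronic series (10 e⁻ each). Size is set by nuclear charge: more protons means a smaller ion. Si^4+ (Z=14), Al^3+ (Z=13), Mg^2+ (Z=12), Na^+ (Z=11), N^3- (Z=7).
Putting Mg^2+ in gives Si^4+ < Al^3+ < Mg^2+ < Na^+ < N^3-; it lands at slot 3.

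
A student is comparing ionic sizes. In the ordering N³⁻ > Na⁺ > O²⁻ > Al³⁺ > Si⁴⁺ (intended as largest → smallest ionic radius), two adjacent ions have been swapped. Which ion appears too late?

O²⁻

Compare adjacent ions: they are isoelectronic (10 e⁻) and Na has more protons than O (11 vs 8), making Na⁺ smaller — yet in this decreasing list Na⁺ sits before O²⁻. Nothing else is reversed, so O²⁻ should move one place to the left.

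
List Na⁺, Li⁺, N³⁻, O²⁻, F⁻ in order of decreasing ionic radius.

N³⁻ > O²⁻ > F⁻ > Na⁺ > Li⁺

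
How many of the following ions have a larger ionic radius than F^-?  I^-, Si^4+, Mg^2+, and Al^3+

Si^4+: 10 e⁻, Z=14, Al^3+: 10 e⁻, Z=13, Mg^2+: 10 e⁻, Z=12, F^-: 10 e⁻, Z=9, I^-: 54 e⁻, Z=53. Si^4+ < Al^3+ (isoelectronic, higher Z=14 is smaller); Al^3+ < Mg^2+ (both 10 e⁻, Z=13>12); Mg^2+ < F^- (both 10 e⁻, Z=12>9); F^- < I^- (same group, 3 shells fewer).
Placing each against F^-: smaller — Si^4+, Al^3+, Mg^2+; larger — I^-. That's 1.

1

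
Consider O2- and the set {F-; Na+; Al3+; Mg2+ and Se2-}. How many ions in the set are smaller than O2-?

Al3+ has 10 e⁻ (Z=13), Mg2+ has 10 e⁻ (Z=12), Na+ has 10 e⁻ (Z=11), F- has 10 e⁻ (Z=9), O2- has 10 e⁻ (Z=8), Se2- has 36 e⁻ (Z=34). Al3+ < Mg2+ (both 10 e⁻, Z=13>12); Mg2+ < Na+ (both 10 e⁻, Z=12>11); Na+ < F- (both 10 e⁻, Z=11>9); F- < O2- (both 10 e⁻, Z=9>8); O2- < Se2- (same group, period 2 vs 4).
Ordering all of them (including O2-) by radius gives Al3+ < Mg2+ < Na+ < F- < O2- < Se2-. That's 4.

4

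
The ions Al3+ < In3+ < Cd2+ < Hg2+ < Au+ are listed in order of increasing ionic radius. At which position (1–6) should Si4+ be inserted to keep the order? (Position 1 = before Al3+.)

1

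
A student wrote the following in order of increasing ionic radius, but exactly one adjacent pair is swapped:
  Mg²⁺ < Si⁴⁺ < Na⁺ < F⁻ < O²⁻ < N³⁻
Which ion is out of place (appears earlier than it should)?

Mg²⁺

Scanning neighbour by neighbour, only Mg²⁺/Si⁴⁺ violates a trend: they are isoelectronic (10 e⁻) and Si has more protons than Mg (14 vs 12), making Si⁴⁺ smaller. That makes Mg²⁺ the one sitting a position early relative to where it belongs.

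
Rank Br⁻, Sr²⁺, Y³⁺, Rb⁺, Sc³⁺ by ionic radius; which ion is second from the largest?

Rb⁺

Sc³⁺ (Z=21, 18 e⁻), Y³⁺ (Z=39, 36 e⁻), Sr²⁺ (Z=38, 36 e⁻), Rb⁺ (Z=37, 36 e⁻), Br⁻ (Z=35, 36 e⁻). Sc³⁺ < Y³⁺ (same group, 1 shell fewer); Y³⁺ < Sr²⁺ (isoelectronic, higher Z=39 is smaller); Sr²⁺ < Rb⁺ (both 36 e⁻, Z=38>37); Rb⁺ < Br⁻ (both 36 e⁻, Z=37>35).
Ordering: Sc³⁺ < Y³⁺ < Sr²⁺ < Rb⁺ < Br⁻. The second largest is Rb⁺.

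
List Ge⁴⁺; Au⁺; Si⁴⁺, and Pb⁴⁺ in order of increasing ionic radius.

First list Z and electron count for each: Si⁴⁺ has 10 e⁻ (Z=14), Ge⁴⁺ has 28 e⁻ (Z=32), Pb⁴⁺ has 78 e⁻ (Z=82), Au⁺ has 78 e⁻ (Z=79). Si⁴⁺ < Ge⁴⁺ (same group, period 3 vs 4); Ge⁴⁺ < Pb⁴⁺ (same group, 2 shells fewer); Pb⁴⁺ < Au⁺ (both 78 e⁻, Z=82>79).

Si⁴⁺ < Ge⁴⁺ < Pb⁴⁺ < Au⁺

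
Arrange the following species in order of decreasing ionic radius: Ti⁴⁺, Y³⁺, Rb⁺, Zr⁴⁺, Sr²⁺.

Rb⁺ > Sr²⁺ > Y³⁺ > Zr⁴⁺ > Ti⁴⁺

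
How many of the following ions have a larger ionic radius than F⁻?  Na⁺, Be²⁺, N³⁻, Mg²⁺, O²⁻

First list Z and electron count for each: Be²⁺ (Z=4, 2 e⁻), Mg²⁺ (Z=12, 10 e⁻), Na⁺ (Z=11, 10 e⁻), F⁻ (Z=9, 10 e⁻), O²⁻ (Z=8, 10 e⁻), N³⁻ (Z=7, 10 e⁻). Be²⁺ < Mg²⁺ (same group, 1 shell fewer); Mg²⁺ < Na⁺ (both 10 e⁻, Z=12>11); Na⁺ < F⁻ (both 10 e⁻, Z=11>9); F⁻ < O²⁻ (both 10 e⁻, Z=9>8); O²⁻ < N³⁻ (both 10 e⁻, Z=8>7).
Relative to F⁻, the ions that are larger are O²⁻, N³⁻. Count: 2.

2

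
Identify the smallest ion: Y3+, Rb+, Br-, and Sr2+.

Y3+

Isoelectronic series (36 e⁻ each). Size is set by nuclear charge: more protons means a smaller ion. Y3+ (Z=39), Sr2+ (Z=38), Rb+ (Z=37), Br- (Z=35).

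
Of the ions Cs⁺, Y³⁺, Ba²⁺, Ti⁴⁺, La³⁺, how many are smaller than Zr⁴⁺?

1

Electron counts and nuclear charges: Ti⁴⁺: 18 e⁻, Z=22, Zr⁴⁺: 36 e⁻, Z=40, Y³⁺: 36 e⁻, Z=39, La³⁺: 54 e⁻, Z=57, Ba²⁺: 54 e⁻, Z=56, Cs⁺: 54 e⁻, Z=55. Ti⁴⁺ < Zr⁴⁺ (same group, 1 shell fewer); Zr⁴⁺ < Y³⁺ (both 36 e⁻, Z=40>39); Y³⁺ < La³⁺ (same group, period 5 vs 6); La³⁺ < Ba²⁺ (isoelectronic, higher Z=57 is smaller); Ba²⁺ < Cs⁺ (isoelectronic, higher Z=56 is smaller).
Relative to Zr⁴⁺, the ions that are smaller are Ti⁴⁺. So 1 is smaller.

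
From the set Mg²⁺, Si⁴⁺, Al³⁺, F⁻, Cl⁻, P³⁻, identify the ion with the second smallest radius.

Work out protons and electrons: Si⁴⁺: 10 e⁻, Z=14, Al³⁺: 10 e⁻, Z=13, Mg²⁺: 10 e⁻, Z=12, F⁻: 10 e⁻, Z=9, Cl⁻: 18 e⁻, Z=17, P³⁻: 18 e⁻, Z=15. Si⁴⁺ < Al³⁺ (both 10 e⁻, Z=14>13); Al³⁺ < Mg²⁺ (isoelectronic, higher Z=13 is smaller); Mg²⁺ < F⁻ (isoelectronic, higher Z=12 is smaller); F⁻ < Cl⁻ (same group, 1 shell fewer); Cl⁻ < P³⁻ (isoelectronic, higher Z=17 is smaller).
Full ascending order: Si⁴⁺ < Al³⁺ < Mg²⁺ < F⁻ < Cl⁻ < P³⁻. Counting from the smallest, position 2 is Al³⁺.

Al³⁺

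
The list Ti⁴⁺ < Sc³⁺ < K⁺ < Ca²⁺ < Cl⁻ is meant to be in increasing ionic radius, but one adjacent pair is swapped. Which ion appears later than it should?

Check each adjacent pair. K⁺ and Ca²⁺ are reversed: they are isoelectronic (18 e⁻) and Ca has more protons than K (20 vs 19), making Ca²⁺ smaller. No other neighbouring pair contradicts the periodic trends, so Ca²⁺ is the ion listed too late.

Ca²⁺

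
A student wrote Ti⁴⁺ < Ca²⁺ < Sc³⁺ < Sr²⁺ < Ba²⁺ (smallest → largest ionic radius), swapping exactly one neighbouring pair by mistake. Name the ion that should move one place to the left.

Scanning neighbour by neighbour, only Ca²⁺/Sc³⁺ violates a trend: both have 18 electrons but Z(Sc)=21 > Z(Ca)=20, so Sc³⁺ should be the smaller of the two. That makes Sc³⁺ the one sitting a position late relative to where it belongs.

Sc³⁺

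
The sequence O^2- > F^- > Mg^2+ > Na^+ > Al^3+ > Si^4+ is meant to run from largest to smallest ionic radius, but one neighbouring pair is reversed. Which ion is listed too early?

Check each adjacent pair. Mg^2+ and Na^+ are reversed: they are isoelectronic (10 e⁻) and Mg has more protons than Na (12 vs 11), making Mg^2+ smaller. No other neighbouring pair contradicts the periodic trends, so Mg^2+ is the ion listed too early.

Mg^2+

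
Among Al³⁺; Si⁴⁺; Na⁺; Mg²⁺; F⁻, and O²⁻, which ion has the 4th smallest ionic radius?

All of these have 10 electrons (isoelectronic). With the same electron cloud, the ion with the most protons pulls it in tightest. Nuclear charges: Si⁴⁺ (Z=14), Al³⁺ (Z=13), Mg²⁺ (Z=12), Na⁺ (Z=11), F⁻ (Z=9), O²⁻ (Z=8). Highest Z is smallest.
Ordering: Si⁴⁺ < Al³⁺ < Mg²⁺ < Na⁺ < F⁻ < O²⁻. The 4th smallest is Na⁺.

Na⁺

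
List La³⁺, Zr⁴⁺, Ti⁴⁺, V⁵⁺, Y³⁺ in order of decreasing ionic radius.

La³⁺ > Y³⁺ > Zr⁴⁺ > Ti⁴⁺ > V⁵⁺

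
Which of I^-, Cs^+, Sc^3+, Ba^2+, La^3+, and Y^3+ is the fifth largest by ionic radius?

Y^3+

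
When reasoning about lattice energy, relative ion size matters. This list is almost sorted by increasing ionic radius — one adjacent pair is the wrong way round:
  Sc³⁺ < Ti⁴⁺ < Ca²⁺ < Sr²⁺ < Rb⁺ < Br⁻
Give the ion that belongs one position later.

Sc³⁺

Check each adjacent pair. Sc³⁺ and Ti⁴⁺ are reversed: both have 18 electrons but Z(Ti)=22 > Z(Sc)=21, so Ti⁴⁺ should be the smaller of the two. No other neighbouring pair contradicts the periodic trends, so Sc³⁺ is the ion listed too early.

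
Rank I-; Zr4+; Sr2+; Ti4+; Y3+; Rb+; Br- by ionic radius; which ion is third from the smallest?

Tabulating Z and e⁻: Ti4+ has 18 e⁻ (Z=22), Zr4+ has 36 e⁻ (Z=40), Y3+ has 36 e⁻ (Z=39), Sr2+ has 36 e⁻ (Z=38), Rb+ has 36 e⁻ (Z=37), Br- has 36 e⁻ (Z=35), I- has 54 e⁻ (Z=53). Ti4+ < Zr4+ (same group, 1 shell fewer); Zr4+ < Y3+ (both 36 e⁻, Z=40>39); Y3+ < Sr2+ (isoelectronic, higher Z=39 is smaller); Sr2+ < Rb+ (both 36 e⁻, Z=38>37); Rb+ < Br- (isoelectronic, higher Z=37 is smaller); Br- < I- (same group, period 4 vs 5).
Ordering: Ti4+ < Zr4+ < Y3+ < Sr2+ < Rb+ < Br- < I-. The third smallest is Y3+.

Y3+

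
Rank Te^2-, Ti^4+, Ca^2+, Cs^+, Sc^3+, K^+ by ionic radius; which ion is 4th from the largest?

Ca^2+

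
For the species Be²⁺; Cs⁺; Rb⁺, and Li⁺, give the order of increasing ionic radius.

First list Z and electron count for each: Be²⁺ has 2 e⁻ (Z=4), Li⁺ has 2 e⁻ (Z=3), Rb⁺ has 36 e⁻ (Z=37), Cs⁺ has 54 e⁻ (Z=55). Be²⁺ < Li⁺ (isoelectronic, higher Z=4 is smaller); Li⁺ < Rb⁺ (same group, period 2 vs 5); Rb⁺ < Cs⁺ (same group, period 5 vs 6).

Be²⁺ < Li⁺ < Rb⁺ < Cs⁺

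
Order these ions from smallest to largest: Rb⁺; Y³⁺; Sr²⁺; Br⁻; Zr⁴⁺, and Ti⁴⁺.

Ti⁴⁺ < Zr⁴⁺ < Y³⁺ < Sr²⁺ < Rb⁺ < Br⁻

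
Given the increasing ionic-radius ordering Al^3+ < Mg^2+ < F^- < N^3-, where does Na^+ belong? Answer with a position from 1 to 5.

3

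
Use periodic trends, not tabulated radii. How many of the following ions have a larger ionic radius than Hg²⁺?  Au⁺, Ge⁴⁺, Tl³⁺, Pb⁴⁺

Work out protons and electrons: Ge⁴⁺ (Z=32, 28 e⁻), Pb⁴⁺ (Z=82, 78 e⁻), Tl³⁺ (Z=81, 78 e⁻), Hg²⁺ (Z=80, 78 e⁻), Au⁺ (Z=79, 78 e⁻). Ge⁴⁺ < Pb⁴⁺ (same group, period 4 vs 6); Pb⁴⁺ < Tl³⁺ (both 78 e⁻, Z=82>81); Tl³⁺ < Hg²⁺ (both 78 e⁻, Z=81>80); Hg²⁺ < Au⁺ (both 78 e⁻, Z=80>79).
Ordering all of them (including Hg²⁺) by radius gives Ge⁴⁺ < Pb⁴⁺ < Tl³⁺ < Hg²⁺ < Au⁺. Count: 1.

1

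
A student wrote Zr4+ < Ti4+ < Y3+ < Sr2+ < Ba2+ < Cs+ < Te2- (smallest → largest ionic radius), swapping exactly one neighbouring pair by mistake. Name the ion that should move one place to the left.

Ti4+

Scanning neighbour by neighbour, only Zr4+/Ti4+ violates a trend: Ti4+ and Zr4+ are in one column with the same charge; the lighter period-4 ion has one fewer shell and is smaller. That makes Ti4+ the one sitting a position late relative to where it belongs.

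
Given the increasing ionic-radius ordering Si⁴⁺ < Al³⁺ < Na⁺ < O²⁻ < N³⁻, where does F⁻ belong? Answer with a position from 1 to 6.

All of these have 10 electrons (isoelectronic). With the same electron cloud, the ion with the most protons pulls it in tightest. Nuclear charges: Si⁴⁺ (Z=14), Al³⁺ (Z=13), Na⁺ (Z=11), F⁻ (Z=9), O²⁻ (Z=8), N³⁻ (Z=7). Highest Z is smallest.
With F⁻ included the full order is Si⁴⁺ < Al³⁺ < Na⁺ < F⁻ < O²⁻ < N³⁻, so it takes position 4.

4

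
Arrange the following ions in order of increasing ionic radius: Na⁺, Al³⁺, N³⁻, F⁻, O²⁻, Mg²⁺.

Al³⁺ < Mg²⁺ < Na⁺ < F⁻ < O²⁻ < N³⁻

All of these have 10 electrons (isoelectronic). With the same electron cloud, the ion with the most protons pulls it in tightest. Nuclear charges: Al³⁺ (Z=13), Mg²⁺ (Z=12), Na⁺ (Z=11), F⁻ (Z=9), O²⁻ (Z=8), N³⁻ (Z=7). Highest Z is smallest.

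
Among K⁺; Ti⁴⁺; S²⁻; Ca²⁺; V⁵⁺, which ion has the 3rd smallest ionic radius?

Each ion has 18 electrons. The ranking follows nuclear charge in reverse — greater Z gives a smaller radius. V⁵⁺ (Z=23), Ti⁴⁺ (Z=22), Ca²⁺ (Z=20), K⁺ (Z=19), S²⁻ (Z=16).
Full ascending order: V⁵⁺ < Ti⁴⁺ < Ca²⁺ < K⁺ < S²⁻. Counting from the smallest, position 3 is Ca²⁺.

Ca²⁺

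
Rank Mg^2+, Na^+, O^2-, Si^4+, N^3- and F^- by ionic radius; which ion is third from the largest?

Isoelectronic series (10 e⁻ each). Size is set by nuclear charge: more protons means a smaller ion. Si^4+ (Z=14), Mg^2+ (Z=12), Na^+ (Z=11), F^- (Z=9), O^2- (Z=8), N^3- (Z=7).
Ordering: Si^4+ < Mg^2+ < Na^+ < F^- < O^2- < N^3-. The third largest is F^-.

F^-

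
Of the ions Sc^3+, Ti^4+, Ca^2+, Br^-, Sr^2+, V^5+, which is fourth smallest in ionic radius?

V^5+ has 18 e⁻ (Z=23), Ti^4+ has 18 e⁻ (Z=22), Sc^3+ has 18 e⁻ (Z=21), Ca^2+ has 18 e⁻ (Z=20), Sr^2+ has 36 e⁻ (Z=38), Br^- has 36 e⁻ (Z=35). V^5+ < Ti^4+ (both 18 e⁻, Z=23>22); Ti^4+ < Sc^3+ (isoelectronic, higher Z=22 is smaller); Sc^3+ < Ca^2+ (both 18 e⁻, Z=21>20); Ca^2+ < Sr^2+ (same group, period 4 vs 5); Sr^2+ < Br^- (both 36 e⁻, Z=38>35).
That gives V^5+ < Ti^4+ < Sc^3+ < Ca^2+ < Sr^2+ < Br^-. From the smallest end, number 4 is Ca^2+.

Ca^2+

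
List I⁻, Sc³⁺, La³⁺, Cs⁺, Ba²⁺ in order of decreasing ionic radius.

First list Z and electron count for each: Sc³⁺ (Z=21, 18 e⁻), La³⁺ (Z=57, 54 e⁻), Ba²⁺ (Z=56, 54 e⁻), Cs⁺ (Z=55, 54 e⁻), I⁻ (Z=53, 54 e⁻). Sc³⁺ < La³⁺ (same group, 2 shells fewer); La³⁺ < Ba²⁺ (isoelectronic, higher Z=57 is smaller); Ba²⁺ < Cs⁺ (both 54 e⁻, Z=56>55); Cs⁺ < I⁻ (both 54 e⁻, Z=55>53).

I⁻ > Cs⁺ > Ba²⁺ > La³⁺ > Sc³⁺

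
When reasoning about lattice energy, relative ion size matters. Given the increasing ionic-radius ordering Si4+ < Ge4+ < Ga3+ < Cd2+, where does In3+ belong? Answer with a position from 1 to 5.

4

Tabulating Z and e⁻: Si4+: 10 e⁻, Z=14, Ge4+: 28 e⁻, Z=32, Ga3+: 28 e⁻, Z=31, In3+: 46 e⁻, Z=49, Cd2+: 46 e⁻, Z=48. Si4+ < Ge4+ (same group, period 3 vs 4); Ge4+ < Ga3+ (isoelectronic, higher Z=32 is smaller); Ga3+ < In3+ (same group, period 4 vs 5); In3+ < Cd2+ (both 46 e⁻, Z=49>48).
Putting In3+ in gives Si4+ < Ge4+ < Ga3+ < In3+ < Cd2+; it lands at slot 4.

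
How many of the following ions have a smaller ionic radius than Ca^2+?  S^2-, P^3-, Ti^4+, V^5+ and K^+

2

Each ion has 18 electrons. The ranking follows nuclear charge in reverse — greater Z gives a smaller radius. V^5+ (Z=23), Ti^4+ (Z=22), Ca^2+ (Z=20), K^+ (Z=19), S^2- (Z=16), P^3- (Z=15).
Relative to Ca^2+, the ions that are smaller are V^5+, Ti^4+. So 2 are smaller.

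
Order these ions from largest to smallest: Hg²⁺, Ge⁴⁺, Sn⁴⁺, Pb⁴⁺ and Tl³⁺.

Hg²⁺ > Tl³⁺ > Pb⁴⁺ > Sn⁴⁺ > Ge⁴⁺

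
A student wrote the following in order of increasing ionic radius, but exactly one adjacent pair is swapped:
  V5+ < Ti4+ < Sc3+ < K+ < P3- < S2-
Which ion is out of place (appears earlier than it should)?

The pair P3-, S2- is the wrong way round — S2- and P3- share 18 electrons; the higher nuclear charge on S (Z=16) contracts it more, so S2- < P3-. All other adjacent pairs agree with periodic trends, so P3- is the misplaced ion.

P3-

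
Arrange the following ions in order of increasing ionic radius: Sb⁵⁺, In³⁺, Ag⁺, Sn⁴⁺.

These species are isoelectronic with 46 electrons. The only difference is the number of protons: Sb⁵⁺ (Z=51), Sn⁴⁺ (Z=50), In³⁺ (Z=49), Ag⁺ (Z=47). The strongest nuclear pull (Sb⁵⁺) gives the smallest ion.

Sb⁵⁺ < Sn⁴⁺ < In³⁺ < Ag⁺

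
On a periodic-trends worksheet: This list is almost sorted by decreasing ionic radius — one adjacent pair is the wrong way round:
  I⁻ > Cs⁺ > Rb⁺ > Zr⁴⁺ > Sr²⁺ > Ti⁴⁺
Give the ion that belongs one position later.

Zr⁴⁺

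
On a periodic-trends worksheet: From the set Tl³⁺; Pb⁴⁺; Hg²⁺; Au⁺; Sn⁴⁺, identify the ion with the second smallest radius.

Pb⁴⁺

Sn⁴⁺: 46 e⁻, Z=50, Pb⁴⁺: 78 e⁻, Z=82, Tl³⁺: 78 e⁻, Z=81, Hg²⁺: 78 e⁻, Z=80, Au⁺: 78 e⁻, Z=79. Sn⁴⁺ < Pb⁴⁺ (same group, period 5 vs 6); Pb⁴⁺ < Tl³⁺ (both 78 e⁻, Z=82>81); Tl³⁺ < Hg²⁺ (isoelectronic, higher Z=81 is smaller); Hg²⁺ < Au⁺ (both 78 e⁻, Z=80>79).
That gives Sn⁴⁺ < Pb⁴⁺ < Tl³⁺ < Hg²⁺ < Au⁺. From the smallest end, number 2 is Pb⁴⁺.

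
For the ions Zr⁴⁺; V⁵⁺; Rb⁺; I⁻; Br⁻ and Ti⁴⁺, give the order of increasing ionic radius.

V⁵⁺: 18 e⁻, Z=23, Ti⁴⁺: 18 e⁻, Z=22, Zr⁴⁺: 36 e⁻, Z=40, Rb⁺: 36 e⁻, Z=37, Br⁻: 36 e⁻, Z=35, I⁻: 54 e⁻, Z=53. V⁵⁺ < Ti⁴⁺ (both 18 e⁻, Z=23>22); Ti⁴⁺ < Zr⁴⁺ (same group, period 4 vs 5); Zr⁴⁺ < Rb⁺ (isoelectronic, higher Z=40 is smaller); Rb⁺ < Br⁻ (isoelectronic, higher Z=37 is smaller); Br⁻ < I⁻ (same group, 1 shell fewer).

V⁵⁺ < Ti⁴⁺ < Zr⁴⁺ < Rb⁺ < Br⁻ < I⁻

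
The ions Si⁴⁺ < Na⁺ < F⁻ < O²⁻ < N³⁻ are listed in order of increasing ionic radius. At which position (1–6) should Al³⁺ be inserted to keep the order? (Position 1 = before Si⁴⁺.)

2

Isoelectronic series (10 e⁻ each). Size is set by nuclear charge: more protons means a smaller ion. Si⁴⁺ (Z=14), Al³⁺ (Z=13), Na⁺ (Z=11), F⁻ (Z=9), O²⁻ (Z=8), N³⁻ (Z=7).
Merged order: Si⁴⁺ < Al³⁺ < Na⁺ < F⁻ < O²⁻ < N³⁻ — Al³⁺ is number 2.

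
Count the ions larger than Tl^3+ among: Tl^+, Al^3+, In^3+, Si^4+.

Tabulating Z and e⁻: Si^4+ has 10 e⁻ (Z=14), Al^3+ has 10 e⁻ (Z=13), In^3+ has 46 e⁻ (Z=49), Tl^3+ has 78 e⁻ (Z=81), Tl^+ has 80 e⁻ (Z=81). Si^4+ < Al^3+ (isoelectronic, higher Z=14 is smaller); Al^3+ < In^3+ (same group, 2 shells fewer); In^3+ < Tl^3+ (same group, 1 shell fewer); Tl^3+ < Tl^+ (same element, +3 vs +1).
Placing each against Tl^3+: smaller — Si^4+, Al^3+, In^3+; larger — Tl^+. So 1 is larger.

1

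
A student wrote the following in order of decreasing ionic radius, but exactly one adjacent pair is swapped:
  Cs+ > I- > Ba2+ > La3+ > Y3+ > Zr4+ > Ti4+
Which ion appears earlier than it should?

Compare adjacent ions: Cs+ and I- share 54 electrons; the higher nuclear charge on Cs (Z=55) contracts it more, so Cs+ < I- — yet in this decreasing list Cs+ sits before I-. Nothing else is reversed, so Cs+ should move one place to the right.

Cs+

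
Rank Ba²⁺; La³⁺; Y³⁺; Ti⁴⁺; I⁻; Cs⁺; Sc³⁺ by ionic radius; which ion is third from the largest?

Ti⁴⁺ (Z=22, 18 e⁻), Sc³⁺ (Z=21, 18 e⁻), Y³⁺ (Z=39, 36 e⁻), La³⁺ (Z=57, 54 e⁻), Ba²⁺ (Z=56, 54 e⁻), Cs⁺ (Z=55, 54 e⁻), I⁻ (Z=53, 54 e⁻). Ti⁴⁺ < Sc³⁺ (isoelectronic, higher Z=22 is smaller); Sc³⁺ < Y³⁺ (same group, 1 shell fewer); Y³⁺ < La³⁺ (same group, 1 shell fewer); La³⁺ < Ba²⁺ (both 54 e⁻, Z=57>56); Ba²⁺ < Cs⁺ (both 54 e⁻, Z=56>55); Cs⁺ < I⁻ (both 54 e⁻, Z=55>53).
So the order is Ti⁴⁺ < Sc³⁺ < Y³⁺ < La³⁺ < Ba²⁺ < Cs⁺ < I⁻; the 3rd-largest ion is Ba²⁺.

Ba²⁺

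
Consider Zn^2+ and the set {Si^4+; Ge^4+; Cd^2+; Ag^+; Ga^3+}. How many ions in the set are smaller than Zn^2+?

Electron counts and nuclear charges: Si^4+: 10 e⁻, Z=14, Ge^4+: 28 e⁻, Z=32, Ga^3+: 28 e⁻, Z=31, Zn^2+: 28 e⁻, Z=30, Cd^2+: 46 e⁻, Z=48, Ag^+: 46 e⁻, Z=47. Si^4+ < Ge^4+ (same group, period 3 vs 4); Ge^4+ < Ga^3+ (isoelectronic, higher Z=32 is smaller); Ga^3+ < Zn^2+ (both 28 e⁻, Z=31>30); Zn^2+ < Cd^2+ (same group, period 4 vs 5); Cd^2+ < Ag^+ (both 46 e⁻, Z=48>47).
Ordering all of them (including Zn^2+) by radius gives Si^4+ < Ge^4+ < Ga^3+ < Zn^2+ < Cd^2+ < Ag^+. Count: 3.

3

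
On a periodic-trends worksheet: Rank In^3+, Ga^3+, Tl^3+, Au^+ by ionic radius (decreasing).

Au^+ > Tl^3+ > In^3+ > Ga^3+

First list Z and electron count for each: Ga^3+ has 28 e⁻ (Z=31), In^3+ has 46 e⁻ (Z=49), Tl^3+ has 78 e⁻ (Z=81), Au^+ has 78 e⁻ (Z=79). Ga^3+ < In^3+ (same group, 1 shell fewer); In^3+ < Tl^3+ (same group, period 5 vs 6); Tl^3+ < Au^+ (isoelectronic, higher Z=81 is smaller).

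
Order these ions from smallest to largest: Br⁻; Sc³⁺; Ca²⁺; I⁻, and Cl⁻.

Sc³⁺ < Ca²⁺ < Cl⁻ < Br⁻ < I⁻

Tabulating Z and e⁻: Sc³⁺ has 18 e⁻ (Z=21), Ca²⁺ has 18 e⁻ (Z=20), Cl⁻ has 18 e⁻ (Z=17), Br⁻ has 36 e⁻ (Z=35), I⁻ has 54 e⁻ (Z=53). Sc³⁺ < Ca²⁺ (isoelectronic, higher Z=21 is smaller); Ca²⁺ < Cl⁻ (both 18 e⁻, Z=20>17); Cl⁻ < Br⁻ (same group, period 3 vs 4); Br⁻ < I⁻ (same group, period 4 vs 5).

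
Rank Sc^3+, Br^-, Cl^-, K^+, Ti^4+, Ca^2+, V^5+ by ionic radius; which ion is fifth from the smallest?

K^+

Tabulating Z and e⁻: V^5+ (Z=23, 18 e⁻), Ti^4+ (Z=22, 18 e⁻), Sc^3+ (Z=21, 18 e⁻), Ca^2+ (Z=20, 18 e⁻), K^+ (Z=19, 18 e⁻), Cl^- (Z=17, 18 e⁻), Br^- (Z=35, 36 e⁻). V^5+ < Ti^4+ (isoelectronic, higher Z=23 is smaller); Ti^4+ < Sc^3+ (both 18 e⁻, Z=22>21); Sc^3+ < Ca^2+ (both 18 e⁻, Z=21>20); Ca^2+ < K^+ (isoelectronic, higher Z=20 is smaller); K^+ < Cl^- (isoelectronic, higher Z=19 is smaller); Cl^- < Br^- (same group, 1 shell fewer).
Full ascending order: V^5+ < Ti^4+ < Sc^3+ < Ca^2+ < K^+ < Cl^- < Br^-. Counting from the smallest, position 5 is K^+.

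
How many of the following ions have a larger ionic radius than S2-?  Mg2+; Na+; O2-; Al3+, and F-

0

Work out protons and electrons: Al3+ (Z=13, 10 e⁻), Mg2+ (Z=12, 10 e⁻), Na+ (Z=11, 10 e⁻), F- (Z=9, 10 e⁻), O2- (Z=8, 10 e⁻), S2- (Z=16, 18 e⁻). Al3+ < Mg2+ (isoelectronic, higher Z=13 is smaller); Mg2+ < Na+ (isoelectronic, higher Z=12 is smaller); Na+ < F- (both 10 e⁻, Z=11>9); F- < O2- (both 10 e⁻, Z=9>8); O2- < S2- (same group, 1 shell fewer).
Overall: Al3+ < Mg2+ < Na+ < F- < O2- < S2-. S2- has 5 below it and 0 above. That's 0.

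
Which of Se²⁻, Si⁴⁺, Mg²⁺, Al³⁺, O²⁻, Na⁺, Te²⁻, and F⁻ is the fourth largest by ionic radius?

Work out protons and electrons: Si⁴⁺: 10 e⁻, Z=14, Al³⁺: 10 e⁻, Z=13, Mg²⁺: 10 e⁻, Z=12, Na⁺: 10 e⁻, Z=11, F⁻: 10 e⁻, Z=9, O²⁻: 10 e⁻, Z=8, Se²⁻: 36 e⁻, Z=34, Te²⁻: 54 e⁻, Z=52. Si⁴⁺ < Al³⁺ (isoelectronic, higher Z=14 is smaller); Al³⁺ < Mg²⁺ (isoelectronic, higher Z=13 is smaller); Mg²⁺ < Na⁺ (isoelectronic, higher Z=12 is smaller); Na⁺ < F⁻ (isoelectronic, higher Z=11 is smaller); F⁻ < O²⁻ (both 10 e⁻, Z=9>8); O²⁻ < Se²⁻ (same group, 2 shells fewer); Se²⁻ < Te²⁻ (same group, period 4 vs 5).
Full ascending order: Si⁴⁺ < Al³⁺ < Mg²⁺ < Na⁺ < F⁻ < O²⁻ < Se²⁻ < Te²⁻. Counting from the largest, position 4 is F⁻.

F⁻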